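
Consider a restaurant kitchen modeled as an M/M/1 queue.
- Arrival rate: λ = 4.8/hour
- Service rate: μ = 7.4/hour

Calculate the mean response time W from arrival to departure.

First, compute utilization: ρ = λ/μ = 4.8/7.4 = 0.6486
For M/M/1: W = 1/(μ-λ)
W = 1/(7.4-4.8) = 1/2.60
W = 0.3846 hours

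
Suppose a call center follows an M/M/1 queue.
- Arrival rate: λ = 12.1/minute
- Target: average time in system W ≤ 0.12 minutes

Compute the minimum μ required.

For M/M/1: W = 1/(μ-λ)
Need W ≤ 0.12, so 1/(μ-λ) ≤ 0.12
μ - λ ≥ 1/0.12 = 8.3333
μ ≥ 12.1 + 8.3333 = 20.4333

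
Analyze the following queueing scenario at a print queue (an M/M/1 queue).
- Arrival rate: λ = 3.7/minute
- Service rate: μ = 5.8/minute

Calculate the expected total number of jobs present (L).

ρ = λ/μ = 3.7/5.8 = 0.6379
For M/M/1: L = λ/(μ-λ)
L = 3.7/(5.8-3.7) = 3.7/2.10
L = 1.7619 jobs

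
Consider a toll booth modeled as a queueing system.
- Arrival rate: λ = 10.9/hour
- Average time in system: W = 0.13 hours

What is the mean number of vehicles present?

Little's Law: L = λW
L = 10.9 × 0.13 = 1.4170 vehicles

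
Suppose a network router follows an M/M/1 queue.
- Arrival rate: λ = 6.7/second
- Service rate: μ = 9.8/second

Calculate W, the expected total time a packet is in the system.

First, compute utilization: ρ = λ/μ = 6.7/9.8 = 0.6837
For M/M/1: W = 1/(μ-λ)
W = 1/(9.8-6.7) = 1/3.10
W = 0.3226 seconds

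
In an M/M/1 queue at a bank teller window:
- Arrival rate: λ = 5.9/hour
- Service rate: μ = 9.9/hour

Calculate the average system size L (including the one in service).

ρ = λ/μ = 5.9/9.9 = 0.5960
For M/M/1: L = λ/(μ-λ)
L = 5.9/(9.9-5.9) = 5.9/4.00
L = 1.4750 transactions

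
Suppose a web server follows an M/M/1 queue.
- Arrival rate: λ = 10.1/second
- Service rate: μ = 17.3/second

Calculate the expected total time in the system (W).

First, compute utilization: ρ = λ/μ = 10.1/17.3 = 0.5838
For M/M/1: W = 1/(μ-λ)
W = 1/(17.3-10.1) = 1/7.20
W = 0.1389 seconds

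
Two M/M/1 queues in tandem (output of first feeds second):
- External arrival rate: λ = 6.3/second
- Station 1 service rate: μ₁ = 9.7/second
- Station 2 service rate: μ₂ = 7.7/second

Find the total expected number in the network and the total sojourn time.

By Jackson's theorem, each station behaves as independent M/M/1.
Station 1: ρ₁ = 6.3/9.7 = 0.6495, L₁ = ρ₁/(1-ρ₁) = λ/(μ₁-λ) = 6.3/3.40 = 1.8529
Station 2: ρ₂ = 6.3/7.7 = 0.8182, L₂ = ρ₂/(1-ρ₂) = λ/(μ₂-λ) = 6.3/1.40 = 4.5000
Total: L = L₁ + L₂ = 1.8529 + 4.5000 = 6.3529
W = L/λ = 6.3529/6.3 = 1.0084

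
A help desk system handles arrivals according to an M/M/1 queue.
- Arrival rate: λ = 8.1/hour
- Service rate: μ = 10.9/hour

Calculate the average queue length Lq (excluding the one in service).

ρ = λ/μ = 8.1/10.9 = 0.7431
For M/M/1: Lq = λ²/(μ(μ-λ))
Lq = 65.61/(10.9 × 2.80)
Lq = 2.1497 tickets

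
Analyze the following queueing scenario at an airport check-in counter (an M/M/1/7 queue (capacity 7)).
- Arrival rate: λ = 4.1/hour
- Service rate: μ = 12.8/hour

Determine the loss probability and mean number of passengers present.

ρ = λ/μ = 4.1/12.8 = 0.32031
P₀ = (1-ρ)/(1-ρ^(K+1)) = (1-0.32031)/(1-0.32031^8) = 0.6797/0.9999 = 0.6798
P_K = P₀×ρ^K = 0.67977 × 0.32031^7 = 0.67977 × 0.00034593 = 0.0002352
Blocking probability P_7 = 0.0002352 (0.02352%)
L = ρ[1 - (K+1)ρ^K + Kρ^(K+1)] / [(1-ρ)(1-ρ^(K+1))]
L = 0.32031 × (1 - 8×0.0003459 + 7×0.0001108) / ((1 - 0.32031) × (1 - 0.0001108)) = 0.4704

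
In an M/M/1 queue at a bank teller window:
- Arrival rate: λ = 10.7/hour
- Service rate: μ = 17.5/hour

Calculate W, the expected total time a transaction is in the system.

First, compute utilization: ρ = λ/μ = 10.7/17.5 = 0.6114
For M/M/1: W = 1/(μ-λ)
W = 1/(17.5-10.7) = 1/6.80
W = 0.1471 hours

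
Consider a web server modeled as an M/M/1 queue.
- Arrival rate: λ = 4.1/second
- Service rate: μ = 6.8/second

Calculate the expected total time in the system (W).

First, compute utilization: ρ = λ/μ = 4.1/6.8 = 0.6029
For M/M/1: W = 1/(μ-λ)
W = 1/(6.8-4.1) = 1/2.70
W = 0.3704 seconds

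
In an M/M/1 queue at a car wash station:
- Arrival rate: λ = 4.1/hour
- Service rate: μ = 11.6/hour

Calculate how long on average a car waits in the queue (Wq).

First, compute utilization: ρ = λ/μ = 4.1/11.6 = 0.3534
For M/M/1: Wq = λ/(μ(μ-λ))
Wq = 4.1/(11.6 × (11.6-4.1))
Wq = 4.1/(11.6 × 7.50)
Wq = 0.04713 hours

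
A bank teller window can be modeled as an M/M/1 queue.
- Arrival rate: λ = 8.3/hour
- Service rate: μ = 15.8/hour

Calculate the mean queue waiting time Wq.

First, compute utilization: ρ = λ/μ = 8.3/15.8 = 0.5253
For M/M/1: Wq = λ/(μ(μ-λ))
Wq = 8.3/(15.8 × (15.8-8.3))
Wq = 8.3/(15.8 × 7.50)
Wq = 0.07004 hours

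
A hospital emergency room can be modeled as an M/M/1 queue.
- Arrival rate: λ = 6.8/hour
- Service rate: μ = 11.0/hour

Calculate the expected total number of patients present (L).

ρ = λ/μ = 6.8/11.0 = 0.6182
For M/M/1: L = λ/(μ-λ)
L = 6.8/(11.0-6.8) = 6.8/4.20
L = 1.6190 patients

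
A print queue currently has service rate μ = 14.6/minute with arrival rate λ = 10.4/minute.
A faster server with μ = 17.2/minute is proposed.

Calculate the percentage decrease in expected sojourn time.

System 1: ρ₁ = 10.4/14.6 = 0.7123, W₁ = 1/(14.6-10.4) = 0.23810
System 2: ρ₂ = 10.4/17.2 = 0.6047, W₂ = 1/(17.2-10.4) = 0.14706
Improvement: (W₁-W₂)/W₁ = (0.23810-0.14706)/0.23810 = 38.24%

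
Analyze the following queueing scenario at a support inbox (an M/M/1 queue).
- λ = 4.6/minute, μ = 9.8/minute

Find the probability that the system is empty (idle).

ρ = λ/μ = 4.6/9.8 = 0.4694
P(0) = 1 - ρ = 1 - 0.4694 = 0.5306
The server is idle 53.06% of the time.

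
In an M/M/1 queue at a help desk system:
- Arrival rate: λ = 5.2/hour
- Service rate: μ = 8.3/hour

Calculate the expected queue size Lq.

ρ = λ/μ = 5.2/8.3 = 0.6265
For M/M/1: Lq = λ²/(μ(μ-λ))
Lq = 27.04/(8.3 × 3.10)
Lq = 1.0509 tickets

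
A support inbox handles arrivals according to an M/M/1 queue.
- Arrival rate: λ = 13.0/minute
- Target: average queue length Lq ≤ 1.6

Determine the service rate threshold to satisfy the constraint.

For M/M/1: Lq = λ²/(μ(μ-λ))
Need Lq ≤ 1.6, i.e. μ(μ-λ) ≥ λ²/1.6
μ² - 13.0μ - 169.00/1.6 ≥ 0  →  μ² - 13.0μ - 105.6250 ≥ 0
Quadratic formula (positive root): μ = [λ + √(λ² + 4×105.6250)]/2
Discriminant: 169.00 + 4×105.6250 = 591.5000, √591.5000 = 24.3208
μ ≥ (13.0 + 24.3208)/2 = 18.6604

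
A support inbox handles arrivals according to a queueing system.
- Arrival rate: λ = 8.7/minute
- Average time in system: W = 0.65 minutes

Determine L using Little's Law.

Little's Law: L = λW
L = 8.7 × 0.65 = 5.6550 emails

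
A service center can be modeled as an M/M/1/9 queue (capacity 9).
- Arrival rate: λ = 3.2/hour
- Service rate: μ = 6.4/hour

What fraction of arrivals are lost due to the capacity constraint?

ρ = λ/μ = 3.2/6.4 = 0.5000
P₀ = (1-ρ)/(1-ρ^(K+1)) = (1-0.5000)/(1-0.5000^10) = 0.5000/0.9990 = 0.5005
P_K = P₀×ρ^K = 0.5005 × 0.5000^9 = 0.5005 × 0.001953 = 0.0009775
Blocking probability = 0.09775%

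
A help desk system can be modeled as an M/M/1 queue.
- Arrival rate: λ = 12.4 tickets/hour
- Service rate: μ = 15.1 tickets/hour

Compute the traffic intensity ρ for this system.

Server utilization: ρ = λ/μ
ρ = 12.4/15.1 = 0.8212
The server is busy 82.12% of the time.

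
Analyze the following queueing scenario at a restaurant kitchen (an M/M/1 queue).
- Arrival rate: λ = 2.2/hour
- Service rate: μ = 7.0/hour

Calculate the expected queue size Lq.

ρ = λ/μ = 2.2/7.0 = 0.3143
For M/M/1: Lq = λ²/(μ(μ-λ))
Lq = 4.84/(7.0 × 4.80)
Lq = 0.1440 orders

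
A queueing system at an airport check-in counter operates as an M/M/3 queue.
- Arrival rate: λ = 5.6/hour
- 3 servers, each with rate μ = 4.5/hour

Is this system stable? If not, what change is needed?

Stability requires ρ = λ/(cμ) < 1
ρ = 5.6/(3 × 4.5) = 5.6/13.50 = 0.4148
Since 0.4148 < 1, the system is STABLE.
The servers are busy 41.48% of the time.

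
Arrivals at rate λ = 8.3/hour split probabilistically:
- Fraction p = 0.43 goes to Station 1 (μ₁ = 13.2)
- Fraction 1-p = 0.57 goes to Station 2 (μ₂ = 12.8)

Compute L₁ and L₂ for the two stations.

Effective rates: λ₁ = 8.3×0.43 = 3.569, λ₂ = 8.3×0.57 = 4.731
Station 1: ρ₁ = 3.569/13.2 = 0.2704, L₁ = ρ₁/(1-ρ₁) = 0.2704/(1-0.2704) = 0.3706
Station 2: ρ₂ = 4.731/12.8 = 0.3696, L₂ = ρ₂/(1-ρ₂) = 0.3696/(1-0.3696) = 0.5863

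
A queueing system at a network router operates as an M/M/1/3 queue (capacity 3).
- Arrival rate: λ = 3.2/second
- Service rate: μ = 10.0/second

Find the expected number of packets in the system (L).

ρ = λ/μ = 3.2/10.0 = 0.3200
P₀ = (1-ρ)/(1-ρ^(K+1)) = (1-0.3200)/(1-0.3200^4) = 0.6800/0.9895 = 0.6872
P_K = P₀×ρ^K = 0.6872 × 0.3200^3 = 0.6872 × 0.03277 = 0.02252
L = ρ[1 - (K+1)ρ^K + Kρ^(K+1)] / [(1-ρ)(1-ρ^(K+1))]
L = 0.3200 × (1 - 4×0.03277 + 3×0.01049) / ((1 - 0.3200) × (1 - 0.01049)) = 0.4282 packets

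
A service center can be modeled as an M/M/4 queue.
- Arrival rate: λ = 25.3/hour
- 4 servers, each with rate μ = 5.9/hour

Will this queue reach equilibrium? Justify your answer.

Stability requires ρ = λ/(cμ) < 1
ρ = 25.3/(4 × 5.9) = 25.3/23.60 = 1.0720
Since 1.0720 ≥ 1, the system is UNSTABLE.
Need c > λ/μ = 25.3/5.9 = 4.29.
Minimum servers needed: c = 5.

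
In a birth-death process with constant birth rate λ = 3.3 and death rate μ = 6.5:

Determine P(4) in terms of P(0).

For constant rates: P(n)/P(0) = (λ/μ)^n
P(4)/P(0) = (3.3/6.5)^4 = 0.5077^4 = 0.06644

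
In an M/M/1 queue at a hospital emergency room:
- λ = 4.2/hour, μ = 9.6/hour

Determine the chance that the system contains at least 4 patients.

ρ = λ/μ = 4.2/9.6 = 0.4375
P(N ≥ n) = ρⁿ
P(N ≥ 4) = 0.4375^4
P(N ≥ 4) = 0.03664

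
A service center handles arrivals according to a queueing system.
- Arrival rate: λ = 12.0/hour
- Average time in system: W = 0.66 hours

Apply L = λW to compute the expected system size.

Little's Law: L = λW
L = 12.0 × 0.66 = 7.9200 customers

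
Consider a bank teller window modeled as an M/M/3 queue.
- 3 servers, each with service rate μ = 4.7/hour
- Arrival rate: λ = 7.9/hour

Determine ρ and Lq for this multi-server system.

Traffic intensity: ρ = λ/(cμ) = 7.9/(3×4.7) = 0.5603
Since ρ = 0.5603 < 1, system is stable.
Offered load a = λ/μ = cρ = 7.9/4.7 = 1.6809
P₀ = [ Σₙ₌₀^2 aⁿ/n! + a^3/(3!(1-ρ)) ]⁻¹
Σ = a^0/0! + a^1/1! + a^2/2! = 1.0000 + 1.6809 + 1.4126 = 4.0935
a^3/(3!(1-ρ)) = 4.7488/(6 × 0.4397) = 1.8000
P₀ = 1/(4.0935 + 1.8000) = 0.1697
Lq = P₀·a^3·ρ / (3!(1-ρ)²) = 0.16968 × 4.7488 × 0.56028 / (6 × 0.19335) = 0.3892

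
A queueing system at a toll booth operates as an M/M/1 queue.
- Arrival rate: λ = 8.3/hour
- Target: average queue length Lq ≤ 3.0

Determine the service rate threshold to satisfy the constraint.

For M/M/1: Lq = λ²/(μ(μ-λ))
Need Lq ≤ 3.0, i.e. μ(μ-λ) ≥ λ²/3.0
μ² - 8.3μ - 68.89/3.0 ≥ 0  →  μ² - 8.3μ - 22.96333 ≥ 0
Quadratic formula (positive root): μ = [λ + √(λ² + 4×22.96333)]/2
Discriminant: 68.89 + 4×22.96333 = 160.7433, √160.7433 = 12.67846
μ ≥ (8.3 + 12.67846)/2 = 10.4892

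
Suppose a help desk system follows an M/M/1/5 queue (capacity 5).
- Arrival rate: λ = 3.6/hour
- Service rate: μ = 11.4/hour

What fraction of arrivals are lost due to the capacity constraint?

ρ = λ/μ = 3.6/11.4 = 0.3158
P₀ = (1-ρ)/(1-ρ^(K+1)) = (1-0.3158)/(1-0.3158^6) = 0.6842/0.9990 = 0.6849
P_K = P₀×ρ^K = 0.6849 × 0.3158^5 = 0.6849 × 0.003141 = 0.002151
Blocking probability = 0.22%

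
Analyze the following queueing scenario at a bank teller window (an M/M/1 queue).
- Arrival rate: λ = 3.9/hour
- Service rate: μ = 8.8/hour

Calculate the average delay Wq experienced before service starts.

First, compute utilization: ρ = λ/μ = 3.9/8.8 = 0.4432
For M/M/1: Wq = λ/(μ(μ-λ))
Wq = 3.9/(8.8 × (8.8-3.9))
Wq = 3.9/(8.8 × 4.90)
Wq = 0.09045 hours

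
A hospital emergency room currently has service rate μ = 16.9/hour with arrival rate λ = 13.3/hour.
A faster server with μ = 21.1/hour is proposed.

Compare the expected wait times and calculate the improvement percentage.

System 1: ρ₁ = 13.3/16.9 = 0.7870, W₁ = 1/(16.9-13.3) = 0.2778
System 2: ρ₂ = 13.3/21.1 = 0.6303, W₂ = 1/(21.1-13.3) = 0.1282
Improvement: (W₁-W₂)/W₁ = (0.2778-0.1282)/0.2778 = 53.85%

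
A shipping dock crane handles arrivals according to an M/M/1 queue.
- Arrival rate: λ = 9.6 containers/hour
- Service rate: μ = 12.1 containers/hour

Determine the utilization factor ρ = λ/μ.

Server utilization: ρ = λ/μ
ρ = 9.6/12.1 = 0.7934
The server is busy 79.34% of the time.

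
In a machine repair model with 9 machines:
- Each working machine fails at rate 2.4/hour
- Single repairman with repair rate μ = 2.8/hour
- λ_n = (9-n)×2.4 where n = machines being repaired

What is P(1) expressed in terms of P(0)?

P(1)/P(0) = ∏_{i=0}^{1-1} λ_i/μ_{i+1}
= (9-0)×2.4/2.8
= 7.7143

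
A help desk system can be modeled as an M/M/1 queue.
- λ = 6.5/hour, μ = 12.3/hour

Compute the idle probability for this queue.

ρ = λ/μ = 6.5/12.3 = 0.5285
P(0) = 1 - ρ = 1 - 0.5285 = 0.4715
The server is idle 47.15% of the time.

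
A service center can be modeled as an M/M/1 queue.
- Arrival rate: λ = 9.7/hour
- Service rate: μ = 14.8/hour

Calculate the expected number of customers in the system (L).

ρ = λ/μ = 9.7/14.8 = 0.6554
For M/M/1: L = λ/(μ-λ)
L = 9.7/(14.8-9.7) = 9.7/5.10
L = 1.9020 customers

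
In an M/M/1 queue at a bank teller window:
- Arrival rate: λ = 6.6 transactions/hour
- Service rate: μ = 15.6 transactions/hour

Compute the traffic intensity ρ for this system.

Server utilization: ρ = λ/μ
ρ = 6.6/15.6 = 0.4231
The server is busy 42.31% of the time.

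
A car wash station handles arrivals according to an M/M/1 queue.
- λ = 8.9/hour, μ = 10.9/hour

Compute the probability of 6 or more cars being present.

ρ = λ/μ = 8.9/10.9 = 0.8165
P(N ≥ n) = ρⁿ
P(N ≥ 6) = 0.8165^6
P(N ≥ 6) = 0.2963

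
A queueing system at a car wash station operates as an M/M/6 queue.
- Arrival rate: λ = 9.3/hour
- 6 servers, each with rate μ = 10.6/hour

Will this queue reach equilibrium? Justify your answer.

Stability requires ρ = λ/(cμ) < 1
ρ = 9.3/(6 × 10.6) = 9.3/63.60 = 0.1462
Since 0.1462 < 1, the system is STABLE.
The servers are busy 14.62% of the time.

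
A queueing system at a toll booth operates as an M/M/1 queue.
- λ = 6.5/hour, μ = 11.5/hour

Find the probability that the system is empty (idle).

ρ = λ/μ = 6.5/11.5 = 0.5652
P(0) = 1 - ρ = 1 - 0.5652 = 0.4348
The server is idle 43.48% of the time.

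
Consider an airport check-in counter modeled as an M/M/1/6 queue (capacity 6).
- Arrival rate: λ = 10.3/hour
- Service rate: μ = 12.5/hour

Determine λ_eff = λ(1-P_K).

ρ = λ/μ = 10.3/12.5 = 0.8240
P₀ = (1-ρ)/(1-ρ^(K+1)) = (1-0.8240)/(1-0.8240^7) = 0.1760/0.7421 = 0.2372
P_K = P₀×ρ^K = 0.2372 × 0.8240^6 = 0.2372 × 0.3130 = 0.07424
λ_eff = λ(1-P_K) = 10.3 × (1 - 0.07424) = 10.3 × 0.92576 = 9.5353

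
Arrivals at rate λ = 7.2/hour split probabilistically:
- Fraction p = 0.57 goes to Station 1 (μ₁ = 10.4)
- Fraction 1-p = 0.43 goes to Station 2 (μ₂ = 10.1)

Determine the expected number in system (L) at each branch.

Effective rates: λ₁ = 7.2×0.57 = 4.104, λ₂ = 7.2×0.43 = 3.096
Station 1: ρ₁ = 4.104/10.4 = 0.3946, L₁ = ρ₁/(1-ρ₁) = 0.3946/(1-0.3946) = 0.6518
Station 2: ρ₂ = 3.096/10.1 = 0.3065, L₂ = ρ₂/(1-ρ₂) = 0.3065/(1-0.3065) = 0.4420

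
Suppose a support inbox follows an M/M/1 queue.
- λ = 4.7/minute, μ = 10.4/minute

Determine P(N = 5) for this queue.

ρ = λ/μ = 4.7/10.4 = 0.4519
P(n) = (1-ρ)ρⁿ
P(5) = (1-0.4519) × 0.4519^5
P(5) = 0.5481 × 0.01885
P(5) = 0.01033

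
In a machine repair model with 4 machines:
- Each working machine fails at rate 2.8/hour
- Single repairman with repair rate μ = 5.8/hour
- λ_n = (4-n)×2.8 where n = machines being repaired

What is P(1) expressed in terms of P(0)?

P(1)/P(0) = ∏_{i=0}^{1-1} λ_i/μ_{i+1}
= (4-0)×2.8/5.8
= 1.9310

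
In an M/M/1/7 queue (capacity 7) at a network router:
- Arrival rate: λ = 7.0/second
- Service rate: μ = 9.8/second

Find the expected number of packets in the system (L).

ρ = λ/μ = 7.0/9.8 = 0.714286
P₀ = (1-ρ)/(1-ρ^(K+1)) = (1-0.714286)/(1-0.714286^8) = 0.2857/0.9322 = 0.3065
P_K = P₀×ρ^K = 0.3065 × 0.714286^7 = 0.3065 × 0.09486 = 0.02907
L = ρ[1 - (K+1)ρ^K + Kρ^(K+1)] / [(1-ρ)(1-ρ^(K+1))]
L = 0.714286 × (1 - 8×0.094865 + 7×0.067761) / ((1 - 0.714286) × (1 - 0.067761)) = 1.9185 packets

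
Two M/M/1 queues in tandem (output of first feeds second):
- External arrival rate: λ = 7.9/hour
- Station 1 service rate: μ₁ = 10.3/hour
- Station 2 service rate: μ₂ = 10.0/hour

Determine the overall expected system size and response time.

By Jackson's theorem, each station behaves as independent M/M/1.
Station 1: ρ₁ = 7.9/10.3 = 0.7670, L₁ = ρ₁/(1-ρ₁) = λ/(μ₁-λ) = 7.9/2.40 = 3.2917
Station 2: ρ₂ = 7.9/10.0 = 0.7900, L₂ = ρ₂/(1-ρ₂) = λ/(μ₂-λ) = 7.9/2.10 = 3.7619
Total: L = L₁ + L₂ = 3.2917 + 3.7619 = 7.0536
W = L/λ = 7.0536/7.9 = 0.8929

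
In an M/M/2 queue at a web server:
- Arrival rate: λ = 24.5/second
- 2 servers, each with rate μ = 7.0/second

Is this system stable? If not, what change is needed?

Stability requires ρ = λ/(cμ) < 1
ρ = 24.5/(2 × 7.0) = 24.5/14.00 = 1.7500
Since 1.7500 ≥ 1, the system is UNSTABLE.
Need c > λ/μ = 24.5/7.0 = 3.50.
Minimum servers needed: c = 4.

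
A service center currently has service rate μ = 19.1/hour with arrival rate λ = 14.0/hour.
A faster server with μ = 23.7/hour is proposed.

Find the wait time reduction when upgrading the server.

System 1: ρ₁ = 14.0/19.1 = 0.7330, W₁ = 1/(19.1-14.0) = 0.1961
System 2: ρ₂ = 14.0/23.7 = 0.5907, W₂ = 1/(23.7-14.0) = 0.1031
Improvement: (W₁-W₂)/W₁ = (0.1961-0.1031)/0.1961 = 47.42%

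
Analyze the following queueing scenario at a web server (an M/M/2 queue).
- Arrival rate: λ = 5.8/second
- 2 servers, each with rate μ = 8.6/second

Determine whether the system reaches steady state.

Stability requires ρ = λ/(cμ) < 1
ρ = 5.8/(2 × 8.6) = 5.8/17.20 = 0.3372
Since 0.3372 < 1, the system is STABLE.
The servers are busy 33.72% of the time.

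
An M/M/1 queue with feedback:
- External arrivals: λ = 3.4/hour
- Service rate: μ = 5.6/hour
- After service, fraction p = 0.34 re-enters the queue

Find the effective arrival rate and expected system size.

Effective arrival rate: λ_eff = λ/(1-p) = 3.4/(1-0.34) = 3.4/0.66 = 5.151515
ρ = λ_eff/μ = 5.151515/5.6 = 0.9199134
L = ρ/(1-ρ) = 0.9199134/(1-0.9199134) = 11.4865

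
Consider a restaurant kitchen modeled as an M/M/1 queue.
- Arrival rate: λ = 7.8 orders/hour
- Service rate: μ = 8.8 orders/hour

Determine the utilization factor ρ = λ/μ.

Server utilization: ρ = λ/μ
ρ = 7.8/8.8 = 0.8864
The server is busy 88.64% of the time.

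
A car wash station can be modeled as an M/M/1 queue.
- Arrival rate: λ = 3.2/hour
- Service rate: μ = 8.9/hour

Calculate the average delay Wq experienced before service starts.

First, compute utilization: ρ = λ/μ = 3.2/8.9 = 0.3596
For M/M/1: Wq = λ/(μ(μ-λ))
Wq = 3.2/(8.9 × (8.9-3.2))
Wq = 3.2/(8.9 × 5.70)
Wq = 0.06308 hours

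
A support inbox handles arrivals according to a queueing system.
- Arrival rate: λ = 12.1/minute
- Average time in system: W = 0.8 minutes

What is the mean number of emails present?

Little's Law: L = λW
L = 12.1 × 0.8 = 9.6800 emails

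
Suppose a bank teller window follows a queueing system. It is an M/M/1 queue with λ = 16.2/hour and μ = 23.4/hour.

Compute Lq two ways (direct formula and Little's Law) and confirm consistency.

Method 1 (direct): Lq = λ²/(μ(μ-λ)) = 262.44/(23.4 × 7.20) = 1.5577

Method 2 (Little's Law):
W = 1/(μ-λ) = 1/7.20 = 0.138889
Wq = W - 1/μ = 0.138889 - 0.0427350 = 0.096154
Lq = λWq = 16.2 × 0.096154 = 1.5577 ✔ (matches Method 1)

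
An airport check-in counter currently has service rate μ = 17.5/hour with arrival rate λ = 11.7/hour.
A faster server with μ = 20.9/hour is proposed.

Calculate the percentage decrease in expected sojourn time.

System 1: ρ₁ = 11.7/17.5 = 0.6686, W₁ = 1/(17.5-11.7) = 0.172414
System 2: ρ₂ = 11.7/20.9 = 0.5598, W₂ = 1/(20.9-11.7) = 0.108696
Improvement: (W₁-W₂)/W₁ = (0.172414-0.108696)/0.172414 = 36.96%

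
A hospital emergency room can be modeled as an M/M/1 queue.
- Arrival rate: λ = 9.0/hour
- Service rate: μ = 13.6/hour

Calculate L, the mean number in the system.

ρ = λ/μ = 9.0/13.6 = 0.6618
For M/M/1: L = λ/(μ-λ)
L = 9.0/(13.6-9.0) = 9.0/4.60
L = 1.9565 patients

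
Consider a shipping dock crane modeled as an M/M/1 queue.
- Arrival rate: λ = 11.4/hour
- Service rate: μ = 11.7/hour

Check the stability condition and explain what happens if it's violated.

Stability requires ρ = λ/(cμ) < 1
ρ = 11.4/(1 × 11.7) = 11.4/11.70 = 0.9744
Since 0.9744 < 1, the system is STABLE.
The server is busy 97.44% of the time.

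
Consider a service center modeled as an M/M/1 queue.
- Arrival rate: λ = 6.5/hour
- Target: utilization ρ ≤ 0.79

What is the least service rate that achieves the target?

ρ = λ/μ, so μ = λ/ρ
μ ≥ 6.5/0.79 = 8.2278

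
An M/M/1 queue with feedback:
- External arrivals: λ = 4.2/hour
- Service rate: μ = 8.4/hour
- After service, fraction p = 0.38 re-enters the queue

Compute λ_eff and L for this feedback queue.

Effective arrival rate: λ_eff = λ/(1-p) = 4.2/(1-0.38) = 4.2/0.62 = 6.7742
ρ = λ_eff/μ = 6.7742/8.4 = 0.806452
L = ρ/(1-ρ) = 0.806452/(1-0.806452) = 4.1667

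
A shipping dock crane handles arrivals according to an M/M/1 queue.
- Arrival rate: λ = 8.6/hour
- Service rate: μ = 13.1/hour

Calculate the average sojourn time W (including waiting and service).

First, compute utilization: ρ = λ/μ = 8.6/13.1 = 0.6565
For M/M/1: W = 1/(μ-λ)
W = 1/(13.1-8.6) = 1/4.50
W = 0.2222 hours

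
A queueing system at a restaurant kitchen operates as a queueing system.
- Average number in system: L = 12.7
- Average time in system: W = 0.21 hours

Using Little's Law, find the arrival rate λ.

Little's Law: L = λW, so λ = L/W
λ = 12.7/0.21 = 60.4762 orders/hour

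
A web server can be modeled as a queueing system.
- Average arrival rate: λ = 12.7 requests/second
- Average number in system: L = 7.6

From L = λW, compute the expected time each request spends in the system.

Little's Law: L = λW, so W = L/λ
W = 7.6/12.7 = 0.5984 seconds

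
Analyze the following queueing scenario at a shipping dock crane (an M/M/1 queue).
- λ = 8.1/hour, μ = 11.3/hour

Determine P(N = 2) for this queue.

ρ = λ/μ = 8.1/11.3 = 0.7168
P(n) = (1-ρ)ρⁿ
P(2) = (1-0.7168) × 0.7168^2
P(2) = 0.2832 × 0.5138
P(2) = 0.1455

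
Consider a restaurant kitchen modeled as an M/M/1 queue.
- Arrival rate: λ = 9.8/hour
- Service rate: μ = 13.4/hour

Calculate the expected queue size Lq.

ρ = λ/μ = 9.8/13.4 = 0.7313
For M/M/1: Lq = λ²/(μ(μ-λ))
Lq = 96.04/(13.4 × 3.60)
Lq = 1.9909 orders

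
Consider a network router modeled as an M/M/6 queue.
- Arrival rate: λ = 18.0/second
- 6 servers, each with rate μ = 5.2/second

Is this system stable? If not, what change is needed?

Stability requires ρ = λ/(cμ) < 1
ρ = 18.0/(6 × 5.2) = 18.0/31.20 = 0.5769
Since 0.5769 < 1, the system is STABLE.
The servers are busy 57.69% of the time.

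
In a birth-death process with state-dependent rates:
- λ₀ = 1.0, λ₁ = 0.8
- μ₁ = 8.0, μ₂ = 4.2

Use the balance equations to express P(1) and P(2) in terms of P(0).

Balance equations:
State 0: λ₀P₀ = μ₁P₁ → P₁ = (λ₀/μ₁)P₀ = (1.0/8.0)P₀ = 0.1250P₀
State 1: P₂ = (λ₀λ₁)/(μ₁μ₂)P₀ = (1.0×0.8)/(8.0×4.2)P₀ = 0.02381P₀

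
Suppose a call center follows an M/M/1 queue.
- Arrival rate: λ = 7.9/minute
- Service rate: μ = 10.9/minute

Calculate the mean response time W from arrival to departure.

First, compute utilization: ρ = λ/μ = 7.9/10.9 = 0.7248
For M/M/1: W = 1/(μ-λ)
W = 1/(10.9-7.9) = 1/3.00
W = 0.3333 minutes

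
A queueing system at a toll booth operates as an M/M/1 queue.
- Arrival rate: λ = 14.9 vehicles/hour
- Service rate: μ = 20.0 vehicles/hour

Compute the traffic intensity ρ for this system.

Server utilization: ρ = λ/μ
ρ = 14.9/20.0 = 0.7450
The server is busy 74.50% of the time.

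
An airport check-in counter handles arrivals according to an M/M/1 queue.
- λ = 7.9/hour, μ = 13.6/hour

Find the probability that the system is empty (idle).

ρ = λ/μ = 7.9/13.6 = 0.5809
P(0) = 1 - ρ = 1 - 0.5809 = 0.4191
The server is idle 41.91% of the time.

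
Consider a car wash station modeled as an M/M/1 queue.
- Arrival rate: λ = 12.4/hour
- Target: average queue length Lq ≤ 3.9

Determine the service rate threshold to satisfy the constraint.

For M/M/1: Lq = λ²/(μ(μ-λ))
Need Lq ≤ 3.9, i.e. μ(μ-λ) ≥ λ²/3.9
μ² - 12.4μ - 153.76/3.9 ≥ 0  →  μ² - 12.4μ - 39.42564 ≥ 0
Quadratic formula (positive root): μ = [λ + √(λ² + 4×39.42564)]/2
Discriminant: 153.76 + 4×39.42564 = 311.46256, √311.46256 = 17.648302
μ ≥ (12.4 + 17.648302)/2 = 15.0242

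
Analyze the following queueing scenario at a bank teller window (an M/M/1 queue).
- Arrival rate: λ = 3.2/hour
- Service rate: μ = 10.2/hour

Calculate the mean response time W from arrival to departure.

First, compute utilization: ρ = λ/μ = 3.2/10.2 = 0.3137
For M/M/1: W = 1/(μ-λ)
W = 1/(10.2-3.2) = 1/7.00
W = 0.1429 hours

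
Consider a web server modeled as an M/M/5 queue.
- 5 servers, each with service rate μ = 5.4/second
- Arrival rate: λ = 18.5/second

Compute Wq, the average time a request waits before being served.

Traffic intensity: ρ = λ/(cμ) = 18.5/(5×5.4) = 0.6852
Since ρ = 0.6852 < 1, system is stable.
Offered load a = λ/μ = cρ = 18.5/5.4 = 3.4259
P₀ = [ Σₙ₌₀^4 aⁿ/n! + a^5/(5!(1-ρ)) ]⁻¹
Σ = a^0/0! + a^1/1! + a^2/2! + a^3/3! + a^4/4! = 1.00000 + 3.42593 + 5.86848 + 6.70166 + 5.73985 = 22.7359
a^5/(5!(1-ρ)) = 471.9433/(120 × 0.314815) = 12.4926
P₀ = 1/(22.7359 + 12.4926) = 0.02839
Lq = P₀·a^5·ρ / (5!(1-ρ)²) = 0.028386 × 471.9433 × 0.68519 / (120 × 0.099108) = 0.7718
Wq = Lq/λ = 0.7718/18.5 = 0.04172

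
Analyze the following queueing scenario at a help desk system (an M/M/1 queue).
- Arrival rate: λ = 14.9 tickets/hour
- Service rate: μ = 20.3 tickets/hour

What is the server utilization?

Server utilization: ρ = λ/μ
ρ = 14.9/20.3 = 0.7340
The server is busy 73.40% of the time.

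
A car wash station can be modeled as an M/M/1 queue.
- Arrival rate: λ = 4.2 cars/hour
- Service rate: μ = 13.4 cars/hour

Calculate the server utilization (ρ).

Server utilization: ρ = λ/μ
ρ = 4.2/13.4 = 0.3134
The server is busy 31.34% of the time.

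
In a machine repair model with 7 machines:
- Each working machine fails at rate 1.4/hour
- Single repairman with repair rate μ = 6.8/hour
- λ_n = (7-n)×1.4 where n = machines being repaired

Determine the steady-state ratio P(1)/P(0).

P(1)/P(0) = ∏_{i=0}^{1-1} λ_i/μ_{i+1}
= (7-0)×1.4/6.8
= 1.4412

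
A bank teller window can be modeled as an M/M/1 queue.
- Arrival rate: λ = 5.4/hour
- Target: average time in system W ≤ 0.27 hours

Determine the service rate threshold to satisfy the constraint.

For M/M/1: W = 1/(μ-λ)
Need W ≤ 0.27, so 1/(μ-λ) ≤ 0.27
μ - λ ≥ 1/0.27 = 3.7037
μ ≥ 5.4 + 3.7037 = 9.1037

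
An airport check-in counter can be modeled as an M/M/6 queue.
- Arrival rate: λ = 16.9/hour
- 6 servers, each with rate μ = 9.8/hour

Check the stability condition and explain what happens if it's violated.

Stability requires ρ = λ/(cμ) < 1
ρ = 16.9/(6 × 9.8) = 16.9/58.80 = 0.2874
Since 0.2874 < 1, the system is STABLE.
The servers are busy 28.74% of the time.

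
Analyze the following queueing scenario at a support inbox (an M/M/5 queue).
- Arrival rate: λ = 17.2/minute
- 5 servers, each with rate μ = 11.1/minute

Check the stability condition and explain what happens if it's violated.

Stability requires ρ = λ/(cμ) < 1
ρ = 17.2/(5 × 11.1) = 17.2/55.50 = 0.3099
Since 0.3099 < 1, the system is STABLE.
The servers are busy 30.99% of the time.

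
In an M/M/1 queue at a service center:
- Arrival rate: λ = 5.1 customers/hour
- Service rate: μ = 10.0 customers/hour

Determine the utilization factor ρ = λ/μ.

Server utilization: ρ = λ/μ
ρ = 5.1/10.0 = 0.5100
The server is busy 51.00% of the time.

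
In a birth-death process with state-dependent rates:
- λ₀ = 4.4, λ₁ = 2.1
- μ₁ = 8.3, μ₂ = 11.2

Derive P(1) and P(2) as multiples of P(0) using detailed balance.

Balance equations:
State 0: λ₀P₀ = μ₁P₁ → P₁ = (λ₀/μ₁)P₀ = (4.4/8.3)P₀ = 0.5301P₀
State 1: P₂ = (λ₀λ₁)/(μ₁μ₂)P₀ = (4.4×2.1)/(8.3×11.2)P₀ = 0.09940P₀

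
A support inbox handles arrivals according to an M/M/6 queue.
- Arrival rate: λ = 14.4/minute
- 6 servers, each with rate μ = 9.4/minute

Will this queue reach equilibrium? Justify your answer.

Stability requires ρ = λ/(cμ) < 1
ρ = 14.4/(6 × 9.4) = 14.4/56.40 = 0.2553
Since 0.2553 < 1, the system is STABLE.
The servers are busy 25.53% of the time.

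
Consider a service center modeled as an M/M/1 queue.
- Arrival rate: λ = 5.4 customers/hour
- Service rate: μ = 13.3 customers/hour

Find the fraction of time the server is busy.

Server utilization: ρ = λ/μ
ρ = 5.4/13.3 = 0.4060
The server is busy 40.60% of the time.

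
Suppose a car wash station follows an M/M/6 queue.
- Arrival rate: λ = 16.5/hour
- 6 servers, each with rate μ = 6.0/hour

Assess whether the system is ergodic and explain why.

Stability requires ρ = λ/(cμ) < 1
ρ = 16.5/(6 × 6.0) = 16.5/36.00 = 0.4583
Since 0.4583 < 1, the system is STABLE.
The servers are busy 45.83% of the time.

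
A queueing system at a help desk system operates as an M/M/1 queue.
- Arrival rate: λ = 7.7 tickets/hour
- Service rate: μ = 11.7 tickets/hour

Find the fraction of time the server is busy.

Server utilization: ρ = λ/μ
ρ = 7.7/11.7 = 0.6581
The server is busy 65.81% of the time.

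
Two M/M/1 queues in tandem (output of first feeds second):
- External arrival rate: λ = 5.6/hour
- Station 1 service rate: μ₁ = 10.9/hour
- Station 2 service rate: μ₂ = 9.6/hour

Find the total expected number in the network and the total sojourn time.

By Jackson's theorem, each station behaves as independent M/M/1.
Station 1: ρ₁ = 5.6/10.9 = 0.5138, L₁ = ρ₁/(1-ρ₁) = λ/(μ₁-λ) = 5.6/5.30 = 1.0566
Station 2: ρ₂ = 5.6/9.6 = 0.5833, L₂ = ρ₂/(1-ρ₂) = λ/(μ₂-λ) = 5.6/4.00 = 1.4000
Total: L = L₁ + L₂ = 1.0566 + 1.4000 = 2.4566
W = L/λ = 2.4566/5.6 = 0.4387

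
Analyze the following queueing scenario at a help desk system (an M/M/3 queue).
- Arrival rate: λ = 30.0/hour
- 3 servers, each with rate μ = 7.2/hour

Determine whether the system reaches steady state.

Stability requires ρ = λ/(cμ) < 1
ρ = 30.0/(3 × 7.2) = 30.0/21.60 = 1.3889
Since 1.3889 ≥ 1, the system is UNSTABLE.
Need c > λ/μ = 30.0/7.2 = 4.17.
Minimum servers needed: c = 5.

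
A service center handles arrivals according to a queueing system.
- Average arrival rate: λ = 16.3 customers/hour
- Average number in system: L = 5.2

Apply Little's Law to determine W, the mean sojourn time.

Little's Law: L = λW, so W = L/λ
W = 5.2/16.3 = 0.3190 hours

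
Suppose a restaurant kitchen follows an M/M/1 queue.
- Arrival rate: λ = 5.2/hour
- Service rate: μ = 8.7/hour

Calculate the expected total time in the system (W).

First, compute utilization: ρ = λ/μ = 5.2/8.7 = 0.5977
For M/M/1: W = 1/(μ-λ)
W = 1/(8.7-5.2) = 1/3.50
W = 0.2857 hours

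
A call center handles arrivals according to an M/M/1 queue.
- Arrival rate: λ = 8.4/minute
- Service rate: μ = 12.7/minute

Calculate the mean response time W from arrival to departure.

First, compute utilization: ρ = λ/μ = 8.4/12.7 = 0.6614
For M/M/1: W = 1/(μ-λ)
W = 1/(12.7-8.4) = 1/4.30
W = 0.2326 minutes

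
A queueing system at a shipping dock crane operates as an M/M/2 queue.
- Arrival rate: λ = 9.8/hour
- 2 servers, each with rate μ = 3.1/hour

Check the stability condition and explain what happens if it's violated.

Stability requires ρ = λ/(cμ) < 1
ρ = 9.8/(2 × 3.1) = 9.8/6.20 = 1.5806
Since 1.5806 ≥ 1, the system is UNSTABLE.
Need c > λ/μ = 9.8/3.1 = 3.16.
Minimum servers needed: c = 4.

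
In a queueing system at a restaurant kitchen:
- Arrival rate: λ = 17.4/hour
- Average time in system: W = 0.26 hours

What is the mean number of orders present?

Little's Law: L = λW
L = 17.4 × 0.26 = 4.5240 orders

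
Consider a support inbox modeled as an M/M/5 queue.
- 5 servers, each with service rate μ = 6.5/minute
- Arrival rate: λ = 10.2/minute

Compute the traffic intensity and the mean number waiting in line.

Traffic intensity: ρ = λ/(cμ) = 10.2/(5×6.5) = 0.3138
Since ρ = 0.3138 < 1, system is stable.
Offered load a = λ/μ = cρ = 10.2/6.5 = 1.5692
P₀ = [ Σₙ₌₀^4 aⁿ/n! + a^5/(5!(1-ρ)) ]⁻¹
Σ = a^0/0! + a^1/1! + a^2/2! + a^3/3! + a^4/4! = 1.00000 + 1.56923 + 1.23124 + 0.644035 + 0.252660 = 4.6972
a^5/(5!(1-ρ)) = 9.5156/(120 × 0.6862) = 0.1156
P₀ = 1/(4.6972 + 0.1156) = 0.2078
Lq = P₀·a^5·ρ / (5!(1-ρ)²) = 0.2078 × 9.5156 × 0.3138 / (120 × 0.4708) = 0.01098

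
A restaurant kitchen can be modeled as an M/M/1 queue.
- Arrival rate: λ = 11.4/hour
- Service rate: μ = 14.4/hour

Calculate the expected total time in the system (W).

First, compute utilization: ρ = λ/μ = 11.4/14.4 = 0.7917
For M/M/1: W = 1/(μ-λ)
W = 1/(14.4-11.4) = 1/3.00
W = 0.3333 hours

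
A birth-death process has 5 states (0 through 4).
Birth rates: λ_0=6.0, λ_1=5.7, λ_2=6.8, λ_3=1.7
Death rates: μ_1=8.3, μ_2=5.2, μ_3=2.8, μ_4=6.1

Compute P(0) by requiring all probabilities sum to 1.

Ratios P(n)/P(0) = (λ₀···λₙ₋₁)/(μ₁···μₙ):
P(1)/P(0) = (6.0)/(8.3) = 0.7229
P(2)/P(0) = (6.0×5.7)/(8.3×5.2) = 0.7924
P(3)/P(0) = (6.0×5.7×6.8)/(8.3×5.2×2.8) = 1.9244
P(4)/P(0) = (6.0×5.7×6.8×1.7)/(8.3×5.2×2.8×6.1) = 0.5363

Normalization: ∑ P(n) = 1
P(0) × (1.0000 + 0.7229 + 0.7924 + 1.9244 + 0.5363) = 1
P(0) × 4.9760 = 1
P(0) = 1/4.9760 = 0.2010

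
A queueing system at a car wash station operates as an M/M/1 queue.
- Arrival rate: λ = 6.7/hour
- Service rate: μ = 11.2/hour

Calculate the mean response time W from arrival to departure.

First, compute utilization: ρ = λ/μ = 6.7/11.2 = 0.5982
For M/M/1: W = 1/(μ-λ)
W = 1/(11.2-6.7) = 1/4.50
W = 0.2222 hours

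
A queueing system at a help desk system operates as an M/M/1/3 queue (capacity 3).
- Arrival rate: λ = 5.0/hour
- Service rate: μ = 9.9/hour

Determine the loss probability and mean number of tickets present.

ρ = λ/μ = 5.0/9.9 = 0.50505
P₀ = (1-ρ)/(1-ρ^(K+1)) = (1-0.50505)/(1-0.50505^4) = 0.49495/0.93494 = 0.5294
P_K = P₀×ρ^K = 0.52939 × 0.50505^3 = 0.52939 × 0.12883 = 0.06820
Blocking probability P_3 = 0.06820 (6.82%)
L = ρ[1 - (K+1)ρ^K + Kρ^(K+1)] / [(1-ρ)(1-ρ^(K+1))]
L = 0.50505 × (1 - 4×0.12883 + 3×0.065064) / ((1 - 0.50505) × (1 - 0.065064)) = 0.7420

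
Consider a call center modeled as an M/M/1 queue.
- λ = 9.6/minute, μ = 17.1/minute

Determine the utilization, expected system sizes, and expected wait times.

Step 1: ρ = λ/μ = 9.6/17.1 = 0.5614
Step 2: L = λ/(μ-λ) = 9.6/7.50 = 1.2800
Step 3: Lq = λ²/(μ(μ-λ)) = 92.16/(17.1×7.50) = 0.7186
Step 4: W = 1/(μ-λ) = 1/7.50 = 0.13333
Step 5: Wq = λ/(μ(μ-λ)) = 9.6/(17.1×7.50) = 0.07485
Step 6: P(0) = 1-ρ = 0.4386
Verify: L = λW = 9.6×0.13333 = 1.2800 ✔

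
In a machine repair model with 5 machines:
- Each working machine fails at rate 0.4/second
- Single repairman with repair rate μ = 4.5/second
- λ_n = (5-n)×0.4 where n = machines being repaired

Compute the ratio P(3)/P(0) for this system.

P(3)/P(0) = ∏_{i=0}^{3-1} λ_i/μ_{i+1}
= (5-0)×0.4/4.5 × (5-1)×0.4/4.5 × (5-2)×0.4/4.5
= 0.04214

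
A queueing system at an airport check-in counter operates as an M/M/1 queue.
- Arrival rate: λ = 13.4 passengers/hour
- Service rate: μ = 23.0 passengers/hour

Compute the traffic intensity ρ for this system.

Server utilization: ρ = λ/μ
ρ = 13.4/23.0 = 0.5826
The server is busy 58.26% of the time.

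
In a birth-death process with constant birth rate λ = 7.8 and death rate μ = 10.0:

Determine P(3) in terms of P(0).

For constant rates: P(n)/P(0) = (λ/μ)^n
P(3)/P(0) = (7.8/10.0)^3 = 0.7800^3 = 0.4746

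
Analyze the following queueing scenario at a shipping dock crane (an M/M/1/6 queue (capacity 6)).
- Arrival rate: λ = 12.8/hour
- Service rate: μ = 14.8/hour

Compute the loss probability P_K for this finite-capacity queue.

ρ = λ/μ = 12.8/14.8 = 0.86486
P₀ = (1-ρ)/(1-ρ^(K+1)) = (1-0.86486)/(1-0.86486^7) = 0.13514/0.63807 = 0.2118
P_K = P₀×ρ^K = 0.21179 × 0.86486^6 = 0.21179 × 0.41848 = 0.08863
Blocking probability = 8.86%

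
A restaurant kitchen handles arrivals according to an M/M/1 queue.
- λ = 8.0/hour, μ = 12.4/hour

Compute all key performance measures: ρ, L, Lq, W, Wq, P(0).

Step 1: ρ = λ/μ = 8.0/12.4 = 0.6452
Step 2: L = λ/(μ-λ) = 8.0/4.40 = 1.8182
Step 3: Lq = λ²/(μ(μ-λ)) = 64.00/(12.4×4.40) = 1.1730
Step 4: W = 1/(μ-λ) = 1/4.40 = 0.22727
Step 5: Wq = λ/(μ(μ-λ)) = 8.0/(12.4×4.40) = 0.1466
Step 6: P(0) = 1-ρ = 0.3548
Verify: L = λW = 8.0×0.22727 = 1.8182 ✔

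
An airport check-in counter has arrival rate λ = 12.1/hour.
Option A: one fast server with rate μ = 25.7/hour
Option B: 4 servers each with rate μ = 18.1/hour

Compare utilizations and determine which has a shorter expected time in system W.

Option A: single server μ = 25.7 (M/M/1)
  ρ_A = 12.1/25.7 = 0.4708
  W_A = 1/(μ-λ) = 1/(25.7-12.1) = 1/13.60 = 0.07353

Option B: 4 servers μ = 18.1 (M/M/4)
  ρ_B = λ/(cμ) = 12.1/(4×18.1) = 0.1671
  Offered load a = λ/μ = cρ = 12.1/18.1 = 0.6685
  P₀ = [ Σₙ₌₀^3 aⁿ/n! + a^4/(4!(1-ρ)) ]⁻¹
  Σ = a^0/0! + a^1/1! + a^2/2! + a^3/3! = 1.0000 + 0.6685 + 0.2235 + 0.04979 = 1.9418
  a^4/(4!(1-ρ)) = 0.19972/(24 × 0.83287) = 0.009992
  P₀ = 1/(1.94175 + 0.00999165) = 0.5124
  Lq = P₀·a^4·ρ / (4!(1-ρ)²) = 0.5124 × 0.1997 × 0.1671 / (24 × 0.6937) = 0.001027
  Wq_B = Lq/λ = 0.0010273/12.1 = 0.00008490
  W_B = Wq_B + 1/μ = 0.00008490 + 0.05525 = 0.05533

Since W_B = 0.05533 < W_A = 0.07353, Option B (multiple servers) has the shorter time in system.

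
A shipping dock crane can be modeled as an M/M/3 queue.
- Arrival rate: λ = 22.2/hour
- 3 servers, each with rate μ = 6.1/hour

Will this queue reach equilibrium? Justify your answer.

Stability requires ρ = λ/(cμ) < 1
ρ = 22.2/(3 × 6.1) = 22.2/18.30 = 1.2131
Since 1.2131 ≥ 1, the system is UNSTABLE.
Need c > λ/μ = 22.2/6.1 = 3.64.
Minimum servers needed: c = 4.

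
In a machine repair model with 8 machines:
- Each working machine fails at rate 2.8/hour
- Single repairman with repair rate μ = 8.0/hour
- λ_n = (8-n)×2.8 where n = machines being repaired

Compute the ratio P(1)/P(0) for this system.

P(1)/P(0) = ∏_{i=0}^{1-1} λ_i/μ_{i+1}
= (8-0)×2.8/8.0
= 2.8000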